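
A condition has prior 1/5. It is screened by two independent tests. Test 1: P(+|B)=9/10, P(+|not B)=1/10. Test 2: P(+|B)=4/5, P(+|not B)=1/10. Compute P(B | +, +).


After test 1: P(+) = 9/10*1/5 + 1/10*4/5 = 13/50
P(B|+) = (9/50)/(13/50) = 9/13
After test 2 (use post1 as new prior): P(+) = 4/5*9/13 + 1/10*4/13 = 38/65
P(B|+,+) = (36/65)/(38/65) = 18/19

18/19


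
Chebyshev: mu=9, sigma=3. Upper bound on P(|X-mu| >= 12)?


k = 12/3 = 4
Chebyshev: P(|X-mu| >= k*sigma) <= 1/k^2 = 1/4^2 = 1/16

1/16


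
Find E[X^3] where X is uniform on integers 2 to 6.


E[X^3] = (1/5) * sum(x^3 for x=2..6)
= 440/5 = 88

88


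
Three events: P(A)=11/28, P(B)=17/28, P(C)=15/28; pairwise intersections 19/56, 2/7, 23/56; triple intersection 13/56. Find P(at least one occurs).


P(A∪B∪C) = P(A)+P(B)+P(C) - P(AB)-P(AC)-P(BC) + P(ABC)
= 11/28+17/28+15/28 - 19/56-2/7-23/56 + 13/56
= 41/56

41/56


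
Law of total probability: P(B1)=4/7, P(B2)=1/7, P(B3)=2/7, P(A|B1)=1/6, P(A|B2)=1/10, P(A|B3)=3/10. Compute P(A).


P(A) = P(A|B1)P(B1) + P(A|B2)P(B2) + P(A|B3)P(B3)
= 1/6*4/7 + 1/10*1/7 + 3/10*2/7
= 2/21 + 1/70 + 3/35 = 41/210

41/210


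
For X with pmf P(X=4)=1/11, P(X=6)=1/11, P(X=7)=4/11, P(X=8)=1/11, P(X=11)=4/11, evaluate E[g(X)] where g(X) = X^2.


E[X^2] = sum(g(x)*P(x))
= 16*1/11 + 36*1/11 + 49*4/11 + 64*1/11 + 121*4/11
= 796/11

796/11


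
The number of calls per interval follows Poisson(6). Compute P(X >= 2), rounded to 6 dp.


P(X>=2) = 1 - P(X<=1) = 1 - (e^(-6)*6^0/0! + e^(-6)*6^1/1!)
≈ 1 - (0.0024787522 + 0.0148725131)
= 1 - 0.0173512653 = 0.9826487347
≈ 0.982649

0.982649


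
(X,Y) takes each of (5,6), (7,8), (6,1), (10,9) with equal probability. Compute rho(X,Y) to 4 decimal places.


Cov(X,Y) = 3.5000, Var(X) = 3.5000, Var(Y) = 9.5000
rho = Cov/(sqrt(VarX)*sqrt(VarY)) = 0.6070

0.6070


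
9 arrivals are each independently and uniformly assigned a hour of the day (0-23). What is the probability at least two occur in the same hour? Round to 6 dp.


P(all different) = prod((24-i)/24 for i=0..8) = 0.179599
P(at least one match) = 1 - 0.179599 = 0.820401

0.820401


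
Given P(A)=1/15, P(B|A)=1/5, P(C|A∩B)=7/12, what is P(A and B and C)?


P(A∩B∩C) = P(A) * P(B|A) * P(C|A∩B)
= 1/15 * 1/5 * 7/12
= 1/75 * 7/12 = 7/900

7/900


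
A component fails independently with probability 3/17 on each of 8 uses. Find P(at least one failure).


P(at least one) = 1 - P(none)
P(none) = (1 - 3/17)^8 = (14/17)^8 = 1475789056/6975757441
P(at least one) = 1 - 1475789056/6975757441 = 5499968385/6975757441

5499968385/6975757441


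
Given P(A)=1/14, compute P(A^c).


P(A') = 1 - P(A) = 1 - 1/14 = 13/14

13/14


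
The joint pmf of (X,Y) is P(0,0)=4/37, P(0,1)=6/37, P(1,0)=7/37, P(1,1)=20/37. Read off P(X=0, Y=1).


Read from table: P(X=0, Y=1) = 6/37

6/37


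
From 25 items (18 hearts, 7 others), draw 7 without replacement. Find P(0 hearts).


P(X=0) = C(18,0)*C(7,7) / C(25,7)
= 1*1 / 480700
= 1/480700

1/480700


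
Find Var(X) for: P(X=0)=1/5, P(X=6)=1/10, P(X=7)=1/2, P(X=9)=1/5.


E[X] = 59/10, E[X^2] = 443/10
Var(X) = E[X^2] - (E[X])^2 = 443/10 - (59/10)^2 = 949/100

949/100


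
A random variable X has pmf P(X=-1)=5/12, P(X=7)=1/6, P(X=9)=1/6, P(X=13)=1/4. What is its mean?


E[X] = sum(x * P(x))
= -1*5/12 + 7*1/6 + 9*1/6 + 13*1/4
= 11/2

11/2


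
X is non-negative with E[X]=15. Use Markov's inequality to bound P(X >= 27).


Markov: P(X >= a) <= E[X]/a
P(X >= 27) <= 15/27 = 5/9

5/9


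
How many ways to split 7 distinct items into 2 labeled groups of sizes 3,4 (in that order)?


7! = 5040
Denominator: 3!=6 * 4!=24
Coefficient = 5040 / 144 = 35

35


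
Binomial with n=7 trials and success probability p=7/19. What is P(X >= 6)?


P(X>=6) = P(X=6) + P(X=7)
= 9882516/893871739 + 823543/893871739
= 10706059/893871739

10706059/893871739


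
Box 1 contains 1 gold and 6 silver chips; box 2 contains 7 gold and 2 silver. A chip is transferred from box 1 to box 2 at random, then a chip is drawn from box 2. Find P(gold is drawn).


P(transfer gold) = 1/7; P(transfer silver) = 6/7
If gold transferred: Urn II has 8 gold of 10, so P(gold|gold moved) = 4/5
If silver transferred: Urn II has 7 gold of 10, so P(gold|silver moved) = 7/10
By total probability: P(gold) = 1/7*4/5 + 6/7*7/10 = 5/7

5/7


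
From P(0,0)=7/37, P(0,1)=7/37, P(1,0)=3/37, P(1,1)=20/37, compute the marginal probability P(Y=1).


P(Y=1) = P(0,1)+P(1,1) = 7/37 + 20/37 = 27/37

27/37


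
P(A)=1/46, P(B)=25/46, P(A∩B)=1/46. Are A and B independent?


P(A)*P(B) = 1/46*25/46 = 25/2116
P(A∩B) = 1/46 != 25/2116, so not independent

No, A and B are not independent


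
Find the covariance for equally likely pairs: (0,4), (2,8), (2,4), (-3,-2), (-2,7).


E[X]=-1/5, E[Y]=21/5, E[XY]=16/5
Cov(X,Y) = E[XY] - E[X]E[Y] = 16/5 + 1/5*21/5 = 101/25

101/25


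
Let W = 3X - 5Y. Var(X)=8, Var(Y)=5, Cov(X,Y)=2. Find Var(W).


Var(3X - 5Y) = 3^2*Var(X) + (-5)^2*Var(Y) + 2*3*(-5)*Cov(X,Y)
= 9*8 + 25*5 - 30*2
= 72 + 125 - 60 = 137

137


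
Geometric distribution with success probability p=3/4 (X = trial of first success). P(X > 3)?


P(X > 3) = P(first 3 trials all fail) = (1-p)^3 = (1/4)^3 = 1/64

1/64


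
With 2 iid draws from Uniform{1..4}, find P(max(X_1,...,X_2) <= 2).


P(max <= 2) = P(all X_i <= 2) = (P(X_1 <= 2))^2
= (2/4)^2 = (1/2)^2 = 1/4

1/4


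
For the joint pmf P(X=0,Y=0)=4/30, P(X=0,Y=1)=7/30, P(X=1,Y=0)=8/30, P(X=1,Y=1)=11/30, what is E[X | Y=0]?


P(Y=0) = 12/30
E[X|Y=0] = (0*4 + 1*8)/12 = 8/12 = 2/3

2/3


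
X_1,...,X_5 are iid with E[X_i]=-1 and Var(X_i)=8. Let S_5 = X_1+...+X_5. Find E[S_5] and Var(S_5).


E[S_n] = n*mu = 5*-1 = -5
Var(S_n) = n*sigma^2 = 5*8 = 40

E[S_5]=-5, Var(S_5)=40


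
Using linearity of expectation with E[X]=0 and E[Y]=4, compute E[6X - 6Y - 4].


E[6X - 6Y - 4] = 6*E[X] - 6*E[Y] - 4
= (6)*(0) + (-6)*(4) + (-4)
= 0 - 24 - 4 = -28

-28


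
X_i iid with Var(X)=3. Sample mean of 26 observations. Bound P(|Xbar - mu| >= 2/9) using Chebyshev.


Var(Xbar) = Var(X)/n = 3/26
Chebyshev: P(|Xbar-mu| >= 2/9) <= Var(Xbar)/(2/9)^2 = (3/26)/(4/81) = 243/104
Bound exceeds 1, so trivial bound: 1

1


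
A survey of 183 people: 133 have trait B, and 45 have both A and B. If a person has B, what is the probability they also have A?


P(A|B) = P(A∩B)/P(B) = (45/183)/(133/183) = 45/133

45/133


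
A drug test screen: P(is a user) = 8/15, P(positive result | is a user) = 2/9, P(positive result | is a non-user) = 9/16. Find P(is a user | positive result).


P(A) = P(A|B)P(B) + P(A|B')P(B') = 2/9*8/15 + 9/16*7/15 = 823/2160
P(B|A) = P(A|B)P(B)/P(A) = (16/135)/(823/2160) = 256/823

256/823


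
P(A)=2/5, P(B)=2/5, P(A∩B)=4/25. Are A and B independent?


P(A)*P(B) = 2/5*2/5 = 4/25
P(A∩B) = 4/25, which equals P(A)P(B), so independent

Yes, A and B are independent


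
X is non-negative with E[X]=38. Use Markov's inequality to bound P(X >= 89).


Markov: P(X >= a) <= E[X]/a
P(X >= 89) <= 38/89

38/89


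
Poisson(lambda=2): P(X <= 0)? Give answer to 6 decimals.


P(X<=0) = e^(-2)*2^0/0!
≈ 0.1353352832
≈ 0.135335

0.135335


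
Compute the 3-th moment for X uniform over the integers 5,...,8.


E[X^3] = (1/4) * sum(x^3 for x=5..8)
= 1196/4 = 299

299


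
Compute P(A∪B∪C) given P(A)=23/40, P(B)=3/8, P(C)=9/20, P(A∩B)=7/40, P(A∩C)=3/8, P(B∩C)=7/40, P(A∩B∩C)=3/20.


P(A∪B∪C) = P(A)+P(B)+P(C) - P(AB)-P(AC)-P(BC) + P(ABC)
= 23/40+3/8+9/20 - 7/40-3/8-7/40 + 3/20
= 33/40

33/40


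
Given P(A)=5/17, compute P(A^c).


P(A') = 1 - P(A) = 1 - 5/17 = 12/17

12/17


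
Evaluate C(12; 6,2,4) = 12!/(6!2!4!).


12! = 479001600
Denominator: 6!=720 * 2!=2 * 4!=24
Coefficient = 479001600 / 34560 = 13860

13860


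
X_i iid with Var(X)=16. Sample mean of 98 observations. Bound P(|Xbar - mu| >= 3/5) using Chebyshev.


Var(Xbar) = Var(X)/n = 16/98
Chebyshev: P(|Xbar-mu| >= 3/5) <= Var(Xbar)/(3/5)^2 = (8/49)/(9/25) = 200/441

200/441


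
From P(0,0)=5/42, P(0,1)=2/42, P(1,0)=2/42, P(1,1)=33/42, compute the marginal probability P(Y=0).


P(Y=0) = P(0,0)+P(1,0) = 5/42 + 2/42 = 7/42 = 1/6

1/6


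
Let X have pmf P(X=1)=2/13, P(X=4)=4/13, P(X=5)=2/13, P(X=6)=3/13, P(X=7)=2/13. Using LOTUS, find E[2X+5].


E[2X+5] = sum(g(x)*P(x))
= 7*2/13 + 13*4/13 + 15*2/13 + 17*3/13 + 19*2/13
= 185/13

185/13


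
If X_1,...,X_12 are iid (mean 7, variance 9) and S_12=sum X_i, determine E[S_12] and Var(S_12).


E[S_n] = n*mu = 12*7 = 84
Var(S_n) = n*sigma^2 = 12*9 = 108

E[S_12]=84, Var(S_12)=108


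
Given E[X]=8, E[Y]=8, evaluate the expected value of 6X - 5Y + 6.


E[6X - 5Y + 6] = 6*E[X] - 5*E[Y] + 6
= (6)*(8) + (-5)*(8) + (6)
= 48 - 40 + 6 = 14

14


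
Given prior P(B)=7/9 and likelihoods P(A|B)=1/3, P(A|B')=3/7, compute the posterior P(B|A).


P(A) = P(A|B)P(B) + P(A|B')P(B') = 1/3*7/9 + 3/7*2/9 = 67/189
P(B|A) = P(A|B)P(B)/P(A) = (7/27)/(67/189) = 49/67

49/67


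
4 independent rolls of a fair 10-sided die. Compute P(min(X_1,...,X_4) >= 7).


P(min >= 7) = P(all X_i >= 7) = (P(X_1 >= 7))^4
= (4/10)^4 = (2/5)^4 = 16/625

16/625


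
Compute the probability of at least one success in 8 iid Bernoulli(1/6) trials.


P(at least one) = 1 - P(none)
P(none) = (1 - 1/6)^8 = (5/6)^8 = 390625/1679616
P(at least one) = 1 - 390625/1679616 = 1288991/1679616

1288991/1679616


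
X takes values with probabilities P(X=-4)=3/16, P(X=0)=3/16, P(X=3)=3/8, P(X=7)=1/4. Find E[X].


E[X] = sum(x * P(x))
= -4*3/16 + 0*3/16 + 3*3/8 + 7*1/4
= 17/8

17/8


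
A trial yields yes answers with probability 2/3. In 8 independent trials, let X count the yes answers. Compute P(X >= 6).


P(X>=6) = P(X=6) + P(X=7) + P(X=8)
= 1792/6561 + 1024/6561 + 256/6561
= 1024/2187

1024/2187


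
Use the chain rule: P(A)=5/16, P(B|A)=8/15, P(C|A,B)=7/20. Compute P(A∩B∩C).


P(A∩B∩C) = P(A) * P(B|A) * P(C|A∩B)
= 5/16 * 8/15 * 7/20
= 1/6 * 7/20 = 7/120

7/120


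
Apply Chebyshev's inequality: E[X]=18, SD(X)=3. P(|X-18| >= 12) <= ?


k = 12/3 = 4
Chebyshev: P(|X-mu| >= k*sigma) <= 1/k^2 = 1/4^2 = 1/16

1/16


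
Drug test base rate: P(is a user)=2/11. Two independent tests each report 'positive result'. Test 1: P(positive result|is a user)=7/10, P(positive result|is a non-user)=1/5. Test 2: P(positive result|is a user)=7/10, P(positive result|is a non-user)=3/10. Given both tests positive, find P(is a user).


After test 1: P(+) = 7/10*2/11 + 1/5*9/11 = 16/55
P(B|+) = (7/55)/(16/55) = 7/16
After test 2 (use post1 as new prior): P(+) = 7/10*7/16 + 3/10*9/16 = 19/40
P(B|+,+) = (49/160)/(19/40) = 49/76

49/76


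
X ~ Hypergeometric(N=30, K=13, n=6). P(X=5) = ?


P(X=5) = C(13,5)*C(17,1) / C(30,6)
= 1287*17 / 593775
= 21879/593775 = 187/5075

187/5075


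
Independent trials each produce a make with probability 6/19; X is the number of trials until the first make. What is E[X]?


For geometric (trials until first success), E[X] = 1/p = 1/(6/19) = 19/6

19/6


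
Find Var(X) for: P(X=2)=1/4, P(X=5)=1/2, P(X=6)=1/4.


E[X] = 9/2, E[X^2] = 45/2
Var(X) = E[X^2] - (E[X])^2 = 45/2 - (9/2)^2 = 9/4

9/4


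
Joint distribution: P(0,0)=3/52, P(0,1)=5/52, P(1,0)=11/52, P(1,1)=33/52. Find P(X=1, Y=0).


Read from table: P(X=1, Y=0) = 11/52

11/52


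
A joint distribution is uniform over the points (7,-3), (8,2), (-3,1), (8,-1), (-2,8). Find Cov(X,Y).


E[X]=18/5, E[Y]=7/5, E[XY]=-32/5
Cov(X,Y) = E[XY] - E[X]E[Y] = -32/5 - 18/5*7/5 = -286/25

-286/25


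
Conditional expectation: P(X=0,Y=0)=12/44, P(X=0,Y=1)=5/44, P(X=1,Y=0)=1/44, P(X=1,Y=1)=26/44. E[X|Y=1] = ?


P(Y=1) = 31/44
E[X|Y=1] = (0*5 + 1*26)/31 = 26/31

26/31


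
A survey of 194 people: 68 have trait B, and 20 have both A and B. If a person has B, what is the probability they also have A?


P(A|B) = P(A∩B)/P(B) = (20/194)/(68/194) = 20/68 = 5/17

5/17


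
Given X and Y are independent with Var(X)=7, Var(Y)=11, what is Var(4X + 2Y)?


Independence => Cov(X,Y)=0
Var(4X + 2Y) = 4^2*Var(X) + 2^2*Var(Y)
= 16*7 + 4*11 = 156

156


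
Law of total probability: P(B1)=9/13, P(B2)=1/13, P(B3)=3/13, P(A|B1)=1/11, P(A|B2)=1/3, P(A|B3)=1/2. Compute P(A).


P(A) = P(A|B1)P(B1) + P(A|B2)P(B2) + P(A|B3)P(B3)
= 1/11*9/13 + 1/3*1/13 + 1/2*3/13
= 9/143 + 1/39 + 3/26 = 175/858

175/858


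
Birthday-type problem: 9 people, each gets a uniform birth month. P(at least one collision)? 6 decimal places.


P(all different) = prod((12-i)/12 for i=0..8) = 0.015472
P(at least one match) = 1 - 0.015472 = 0.984528

0.984528


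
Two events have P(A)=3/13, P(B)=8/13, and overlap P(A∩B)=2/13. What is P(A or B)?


P(A∪B) = P(A) + P(B) - P(A∩B)
= 3/13 + 8/13 - 2/13 = 9/13

9/13


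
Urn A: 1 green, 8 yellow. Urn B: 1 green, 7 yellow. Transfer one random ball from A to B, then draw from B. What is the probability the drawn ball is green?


P(transfer green) = 1/9; P(transfer yellow) = 8/9
If green transferred: Urn II has 2 green of 9, so P(green|green moved) = 2/9
If yellow transferred: Urn II has 1 green of 9, so P(green|yellow moved) = 1/9
By total probability: P(green) = 1/9*2/9 + 8/9*1/9 = 10/81

10/81


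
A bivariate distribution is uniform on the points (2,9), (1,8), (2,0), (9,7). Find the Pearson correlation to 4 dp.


Cov(X,Y) = 1.2500, Var(X) = 10.2500, Var(Y) = 12.5000
rho = Cov/(sqrt(VarX)*sqrt(VarY)) = 0.1104

0.1104


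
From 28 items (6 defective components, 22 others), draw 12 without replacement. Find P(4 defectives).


P(X=4) = C(6,4)*C(22,8) / C(28,12)
= 15*319770 / 30421755
= 4796550/30421755 = 330/2093

330/2093


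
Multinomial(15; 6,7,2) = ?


15! = 1307674368000
Denominator: 6!=720 * 7!=5040 * 2!=2
Coefficient = 1307674368000 / 7257600 = 180180

180180


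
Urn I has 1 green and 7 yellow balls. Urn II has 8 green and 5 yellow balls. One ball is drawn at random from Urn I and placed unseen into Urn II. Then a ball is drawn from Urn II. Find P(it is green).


P(transfer green) = 1/8; P(transfer yellow) = 7/8
If green transferred: Urn II has 9 green of 14, so P(green|green moved) = 9/14
If yellow transferred: Urn II has 8 green of 14, so P(green|yellow moved) = 4/7
By total probability: P(green) = 1/8*9/14 + 7/8*4/7 = 65/112

65/112


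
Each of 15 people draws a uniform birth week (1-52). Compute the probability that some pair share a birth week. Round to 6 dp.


P(all different) = prod((52-i)/52 for i=0..14) = 0.106626
P(at least one match) = 1 - 0.106626 = 0.893374

0.893374


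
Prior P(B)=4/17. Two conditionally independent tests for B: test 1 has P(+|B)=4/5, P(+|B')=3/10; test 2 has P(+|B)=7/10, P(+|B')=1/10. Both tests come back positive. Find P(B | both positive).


After test 1: P(+) = 4/5*4/17 + 3/10*13/17 = 71/170
P(B|+) = (16/85)/(71/170) = 32/71
After test 2 (use post1 as new prior): P(+) = 7/10*32/71 + 1/10*39/71 = 263/710
P(B|+,+) = (112/355)/(263/710) = 224/263

224/263


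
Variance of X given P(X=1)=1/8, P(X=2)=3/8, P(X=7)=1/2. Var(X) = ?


E[X] = 35/8, E[X^2] = 209/8
Var(X) = E[X^2] - (E[X])^2 = 209/8 - (35/8)^2 = 447/64

447/64


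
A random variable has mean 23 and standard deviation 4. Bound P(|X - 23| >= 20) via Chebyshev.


k = 20/4 = 5
Chebyshev: P(|X-mu| >= k*sigma) <= 1/k^2 = 1/5^2 = 1/25

1/25


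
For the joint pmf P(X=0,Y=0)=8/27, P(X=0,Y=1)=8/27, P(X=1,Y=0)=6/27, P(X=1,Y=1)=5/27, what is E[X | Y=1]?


P(Y=1) = 13/27
E[X|Y=1] = (0*8 + 1*5)/13 = 5/13

5/13


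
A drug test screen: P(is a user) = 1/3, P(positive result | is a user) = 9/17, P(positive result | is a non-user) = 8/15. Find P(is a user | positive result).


P(A) = P(A|B)P(B) + P(A|B')P(B') = 9/17*1/3 + 8/15*2/3 = 407/765
P(B|A) = P(A|B)P(B)/P(A) = (3/17)/(407/765) = 135/407

135/407


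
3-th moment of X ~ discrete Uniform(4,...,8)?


E[X^3] = (1/5) * sum(x^3 for x=4..8)
= 1260/5 = 252

252


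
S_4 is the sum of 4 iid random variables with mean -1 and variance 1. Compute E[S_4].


E[S_n] = n*E[X_1] = 4*-1 = -4

-4


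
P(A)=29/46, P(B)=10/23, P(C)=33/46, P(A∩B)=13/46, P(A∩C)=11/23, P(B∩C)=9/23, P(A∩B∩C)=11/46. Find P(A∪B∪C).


P(A∪B∪C) = P(A)+P(B)+P(C) - P(AB)-P(AC)-P(BC) + P(ABC)
= 29/46+10/23+33/46 - 13/46-11/23-9/23 + 11/46
= 20/23

20/23


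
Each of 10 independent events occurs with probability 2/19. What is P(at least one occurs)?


P(at least one) = 1 - P(none)
P(none) = (1 - 2/19)^10 = (17/19)^10 = 2015993900449/6131066257801
P(at least one) = 1 - 2015993900449/6131066257801 = 4115072357352/6131066257801

4115072357352/6131066257801


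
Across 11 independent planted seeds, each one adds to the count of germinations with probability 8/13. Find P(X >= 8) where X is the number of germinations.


P(X>=8) = P(X=8) + P(X=9) + P(X=10) + P(X=11)
= 346030080000/1792160394037 + 184549376000/1792160394037 + 59055800320/1792160394037 + 8589934592/1792160394037
= 598225190912/1792160394037

598225190912/1792160394037


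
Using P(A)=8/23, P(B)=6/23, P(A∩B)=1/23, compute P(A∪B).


P(A∪B) = P(A) + P(B) - P(A∩B)
= 8/23 + 6/23 - 1/23 = 13/23

13/23


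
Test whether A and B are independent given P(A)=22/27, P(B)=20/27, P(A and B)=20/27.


P(A)*P(B) = 22/27*20/27 = 440/729
P(A∩B) = 20/27 != 440/729, so not independent

No, A and B are not independent


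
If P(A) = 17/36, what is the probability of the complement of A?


P(A') = 1 - P(A) = 1 - 17/36 = 19/36

19/36


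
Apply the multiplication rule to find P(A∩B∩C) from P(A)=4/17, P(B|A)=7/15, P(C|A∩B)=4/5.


P(A∩B∩C) = P(A) * P(B|A) * P(C|A∩B)
= 4/17 * 7/15 * 4/5
= 28/255 * 4/5 = 112/1275

112/1275


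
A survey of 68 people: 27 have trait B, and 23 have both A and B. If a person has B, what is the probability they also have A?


P(A|B) = P(A∩B)/P(B) = (23/68)/(27/68) = 23/27

23/27


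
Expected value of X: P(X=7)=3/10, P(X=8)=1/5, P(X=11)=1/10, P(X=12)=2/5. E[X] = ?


E[X] = sum(x * P(x))
= 7*3/10 + 8*1/5 + 11*1/10 + 12*2/5
= 48/5

48/5


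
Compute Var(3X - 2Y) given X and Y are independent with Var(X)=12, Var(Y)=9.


Independence => Cov(X,Y)=0
Var(3X - 2Y) = 3^2*Var(X) + (-2)^2*Var(Y)
= 9*12 + 4*9 = 144

144


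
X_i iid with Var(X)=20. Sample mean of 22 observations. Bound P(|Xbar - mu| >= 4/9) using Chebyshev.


Var(Xbar) = Var(X)/n = 20/22
Chebyshev: P(|Xbar-mu| >= 4/9) <= Var(Xbar)/(4/9)^2 = (10/11)/(16/81) = 405/88
Bound exceeds 1, so trivial bound: 1

1


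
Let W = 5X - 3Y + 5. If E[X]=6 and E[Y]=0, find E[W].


E[5X - 3Y + 5] = 5*E[X] - 3*E[Y] + 5
= (5)*(6) + (-3)*(0) + (5)
= 30 + 0 + 5 = 35

35


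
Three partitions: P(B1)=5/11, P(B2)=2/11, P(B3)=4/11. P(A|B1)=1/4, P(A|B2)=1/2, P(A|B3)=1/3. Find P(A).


P(A) = P(A|B1)P(B1) + P(A|B2)P(B2) + P(A|B3)P(B3)
= 1/4*5/11 + 1/2*2/11 + 1/3*4/11
= 5/44 + 1/11 + 4/33 = 43/132

43/132


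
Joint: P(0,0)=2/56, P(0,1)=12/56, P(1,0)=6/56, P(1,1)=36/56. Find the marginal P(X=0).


P(X=0) = P(0,0)+P(0,1) = 2/56 + 12/56 = 14/56 = 1/4

1/4


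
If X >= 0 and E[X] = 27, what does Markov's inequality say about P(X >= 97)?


Markov: P(X >= a) <= E[X]/a
P(X >= 97) <= 27/97

27/97


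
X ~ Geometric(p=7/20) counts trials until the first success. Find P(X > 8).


P(X > 8) = P(first 8 trials all fail) = (1-p)^8 = (13/20)^8 = 815730721/25600000000

815730721/25600000000


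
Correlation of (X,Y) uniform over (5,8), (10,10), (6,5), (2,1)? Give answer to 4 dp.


Cov(X,Y) = 8.5000, Var(X) = 8.1875, Var(Y) = 11.5000
rho = Cov/(sqrt(VarX)*sqrt(VarY)) = 0.8760

0.8760


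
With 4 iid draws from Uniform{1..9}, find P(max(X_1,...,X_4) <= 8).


P(max <= 8) = P(all X_i <= 8) = (P(X_1 <= 8))^4
= (8/9)^4 = 4096/6561

4096/6561


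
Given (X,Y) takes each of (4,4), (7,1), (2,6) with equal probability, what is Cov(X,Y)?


E[X]=13/3, E[Y]=11/3, E[XY]=35/3
Cov(X,Y) = E[XY] - E[X]E[Y] = 35/3 - 13/3*11/3 = -38/9

-38/9


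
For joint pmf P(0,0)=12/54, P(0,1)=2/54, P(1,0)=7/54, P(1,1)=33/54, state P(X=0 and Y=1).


Read from table: P(X=0, Y=1) = 2/54 = 1/27

1/27


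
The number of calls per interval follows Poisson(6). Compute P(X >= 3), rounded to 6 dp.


P(X>=3) = 1 - P(X<=2) = 1 - (e^(-6)*6^0/0! + e^(-6)*6^1/1! + e^(-6)*6^2/2!)
≈ 1 - (0.0024787522 + 0.0148725131 + 0.0446175392)
= 1 - 0.0619688045 = 0.9380311955
≈ 0.938031

0.938031


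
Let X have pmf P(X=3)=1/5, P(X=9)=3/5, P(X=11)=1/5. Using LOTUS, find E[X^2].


E[X^2] = sum(g(x)*P(x))
= 9*1/5 + 81*3/5 + 121*1/5
= 373/5

373/5


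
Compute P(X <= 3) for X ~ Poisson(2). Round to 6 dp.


P(X<=3) = e^(-2)*2^0/0! + e^(-2)*2^1/1! + e^(-2)*2^2/2! + e^(-2)*2^3/3!
≈ 0.1353352832 + 0.2706705665 + 0.2706705665 + 0.1804470443
= 0.8571234605
≈ 0.857123

0.857123


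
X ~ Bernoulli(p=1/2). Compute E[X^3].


For Bernoulli: X in {0,1}
E[X^3] = 0^3*(1-1/2) + 1^3*1/2 = 1/2

1/2


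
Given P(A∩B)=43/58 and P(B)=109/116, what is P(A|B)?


P(A|B) = P(A∩B)/P(B) = (86/116)/(109/116) = 86/109

86/109


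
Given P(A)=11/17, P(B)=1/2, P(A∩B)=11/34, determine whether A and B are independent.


P(A)*P(B) = 11/17*1/2 = 11/34
P(A∩B) = 11/34, which equals P(A)P(B), so independent

Yes, A and B are independent


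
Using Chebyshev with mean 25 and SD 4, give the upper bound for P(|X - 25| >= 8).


k = 8/4 = 2
Chebyshev: P(|X-mu| >= k*sigma) <= 1/k^2 = 1/2^2 = 1/4

1/4


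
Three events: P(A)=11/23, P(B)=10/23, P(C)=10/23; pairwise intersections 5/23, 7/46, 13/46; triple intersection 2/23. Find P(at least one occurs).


P(A∪B∪C) = P(A)+P(B)+P(C) - P(AB)-P(AC)-P(BC) + P(ABC)
= 11/23+10/23+10/23 - 5/23-7/46-13/46 + 2/23
= 18/23

18/23


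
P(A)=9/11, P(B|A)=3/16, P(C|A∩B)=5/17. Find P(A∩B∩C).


P(A∩B∩C) = P(A) * P(B|A) * P(C|A∩B)
= 9/11 * 3/16 * 5/17
= 27/176 * 5/17 = 135/2992

135/2992


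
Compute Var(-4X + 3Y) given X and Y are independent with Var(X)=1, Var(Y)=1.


Independence => Cov(X,Y)=0
Var(-4X + 3Y) = (-4)^2*Var(X) + 3^2*Var(Y)
= 16*1 + 9*1 = 25

25


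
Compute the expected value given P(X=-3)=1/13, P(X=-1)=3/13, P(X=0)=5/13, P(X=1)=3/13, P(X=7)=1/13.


E[X] = sum(x * P(x))
= -3*1/13 - 1*3/13 + 0*5/13 + 1*3/13 + 7*1/13
= 4/13

4/13


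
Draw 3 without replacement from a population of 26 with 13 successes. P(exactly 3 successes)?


P(X=3) = C(13,3)*C(13,0) / C(26,3)
= 286*1 / 2600
= 286/2600 = 11/100

11/100


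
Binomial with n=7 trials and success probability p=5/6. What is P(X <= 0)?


P(X<=0) = P(X=0)
= 1/279936
= 1/279936

1/279936


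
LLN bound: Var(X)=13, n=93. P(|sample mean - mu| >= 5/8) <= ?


Var(Xbar) = Var(X)/n = 13/93
Chebyshev: P(|Xbar-mu| >= 5/8) <= Var(Xbar)/(5/8)^2 = (13/93)/(25/64) = 832/2325

832/2325


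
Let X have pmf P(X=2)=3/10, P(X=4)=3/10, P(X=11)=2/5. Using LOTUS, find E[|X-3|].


E[|X-3|] = sum(g(x)*P(x))
= 1*3/10 + 1*3/10 + 8*2/5
= 19/5

19/5


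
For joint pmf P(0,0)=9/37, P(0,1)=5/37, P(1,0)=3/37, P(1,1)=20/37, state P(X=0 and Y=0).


Read from table: P(X=0, Y=0) = 9/37

9/37


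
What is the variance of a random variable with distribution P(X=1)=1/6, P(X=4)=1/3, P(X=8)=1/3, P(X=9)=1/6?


E[X] = 17/3, E[X^2] = 121/3
Var(X) = E[X^2] - (E[X])^2 = 121/3 - (17/3)^2 = 74/9

74/9


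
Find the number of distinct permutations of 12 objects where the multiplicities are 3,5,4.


12! = 479001600
Denominator: 3!=6 * 5!=120 * 4!=24
Coefficient = 479001600 / 17280 = 27720

27720


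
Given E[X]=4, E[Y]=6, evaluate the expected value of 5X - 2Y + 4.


E[5X - 2Y + 4] = 5*E[X] - 2*E[Y] + 4
= (5)*(4) + (-2)*(6) + (4)
= 20 - 12 + 4 = 12

12


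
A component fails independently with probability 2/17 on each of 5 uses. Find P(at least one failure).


P(at least one) = 1 - P(none)
P(none) = (1 - 2/17)^5 = (15/17)^5 = 759375/1419857
P(at least one) = 1 - 759375/1419857 = 660482/1419857

660482/1419857


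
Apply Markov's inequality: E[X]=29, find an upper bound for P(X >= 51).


Markov: P(X >= a) <= E[X]/a
P(X >= 51) <= 29/51

29/51


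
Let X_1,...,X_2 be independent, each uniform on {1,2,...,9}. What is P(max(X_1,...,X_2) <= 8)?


P(max <= 8) = P(all X_i <= 8) = (P(X_1 <= 8))^2
= (8/9)^2 = 64/81

64/81


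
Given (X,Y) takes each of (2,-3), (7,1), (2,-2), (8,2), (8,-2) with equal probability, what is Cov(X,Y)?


E[X]=27/5, E[Y]=-4/5, E[XY]=-3/5
Cov(X,Y) = E[XY] - E[X]E[Y] = -3/5 - 27/5*-4/5 = 93/25

93/25


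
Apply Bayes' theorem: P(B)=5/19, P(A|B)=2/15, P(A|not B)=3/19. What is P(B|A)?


P(A) = P(A|B)P(B) + P(A|B')P(B') = 2/15*5/19 + 3/19*14/19 = 164/1083
P(B|A) = P(A|B)P(B)/P(A) = (2/57)/(164/1083) = 19/82

19/82


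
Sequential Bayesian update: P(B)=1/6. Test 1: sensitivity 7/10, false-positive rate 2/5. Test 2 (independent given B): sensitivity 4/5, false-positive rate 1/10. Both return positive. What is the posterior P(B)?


After test 1: P(+) = 7/10*1/6 + 2/5*5/6 = 9/20
P(B|+) = (7/60)/(9/20) = 7/27
After test 2 (use post1 as new prior): P(+) = 4/5*7/27 + 1/10*20/27 = 38/135
P(B|+,+) = (28/135)/(38/135) = 14/19

14/19


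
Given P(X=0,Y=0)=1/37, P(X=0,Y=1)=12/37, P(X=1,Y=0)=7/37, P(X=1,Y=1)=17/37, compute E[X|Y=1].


P(Y=1) = 29/37
E[X|Y=1] = (0*12 + 1*17)/29 = 17/29

17/29


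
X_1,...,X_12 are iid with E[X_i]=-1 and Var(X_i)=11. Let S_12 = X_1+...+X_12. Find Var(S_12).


By independence, Var(S_n) = n*Var(X_1) = 12*11 = 132

132


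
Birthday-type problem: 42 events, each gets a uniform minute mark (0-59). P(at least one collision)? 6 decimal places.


P(all different) = prod((60-i)/60 for i=0..41) = 0.000000
P(at least one match) = 1 - 0.000000 = 1.000000

1.000000


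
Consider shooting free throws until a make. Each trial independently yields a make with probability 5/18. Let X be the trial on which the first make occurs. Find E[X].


For geometric (trials until first success), E[X] = 1/p = 1/(5/18) = 18/5

18/5


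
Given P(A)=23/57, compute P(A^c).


P(A') = 1 - P(A) = 1 - 23/57 = 34/57

34/57


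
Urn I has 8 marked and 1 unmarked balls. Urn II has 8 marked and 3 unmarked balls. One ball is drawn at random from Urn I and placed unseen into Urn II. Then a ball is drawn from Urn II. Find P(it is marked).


P(transfer marked) = 8/9; P(transfer unmarked) = 1/9
If marked transferred: Urn II has 9 marked of 12, so P(marked|marked moved) = 3/4
If unmarked transferred: Urn II has 8 marked of 12, so P(marked|unmarked moved) = 2/3
By total probability: P(marked) = 8/9*3/4 + 1/9*2/3 = 20/27

20/27


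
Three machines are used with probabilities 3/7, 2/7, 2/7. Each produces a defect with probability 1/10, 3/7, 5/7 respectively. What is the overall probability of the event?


P(A) = P(A|B1)P(B1) + P(A|B2)P(B2) + P(A|B3)P(B3)
= 1/10*3/7 + 3/7*2/7 + 5/7*2/7
= 3/70 + 6/49 + 10/49 = 181/490

181/490


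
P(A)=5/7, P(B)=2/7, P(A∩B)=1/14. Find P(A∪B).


P(A∪B) = P(A) + P(B) - P(A∩B)
= 5/7 + 2/7 - 1/14 = 13/14

13/14


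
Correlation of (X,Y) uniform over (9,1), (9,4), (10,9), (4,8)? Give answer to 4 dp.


Cov(X,Y) = -2.2500, Var(X) = 5.5000, Var(Y) = 10.2500
rho = Cov/(sqrt(VarX)*sqrt(VarY)) = -0.2997

-0.2997


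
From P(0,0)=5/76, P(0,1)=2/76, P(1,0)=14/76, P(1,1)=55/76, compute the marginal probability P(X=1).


P(X=1) = P(1,0)+P(1,1) = 14/76 + 55/76 = 69/76

69/76


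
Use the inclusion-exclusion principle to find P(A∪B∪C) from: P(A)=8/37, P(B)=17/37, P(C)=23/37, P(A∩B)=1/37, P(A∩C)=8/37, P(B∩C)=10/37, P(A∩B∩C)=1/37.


P(A∪B∪C) = P(A)+P(B)+P(C) - P(AB)-P(AC)-P(BC) + P(ABC)
= 8/37+17/37+23/37 - 1/37-8/37-10/37 + 1/37
= 30/37

30/37


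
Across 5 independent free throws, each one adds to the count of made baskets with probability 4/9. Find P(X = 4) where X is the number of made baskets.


P(X=4) = C(5,4) * p^4 * (1-p)^1
= 5 * 256/6561 * 5/9
= 6400/59049

6400/59049


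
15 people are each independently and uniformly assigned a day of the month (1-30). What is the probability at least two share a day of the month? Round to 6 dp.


P(all different) = prod((30-i)/30 for i=0..14) = 0.014136
P(at least one match) = 1 - 0.014136 = 0.985864

0.985864


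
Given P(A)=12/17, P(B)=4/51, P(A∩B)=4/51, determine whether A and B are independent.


P(A)*P(B) = 12/17*4/51 = 16/289
P(A∩B) = 4/51 != 16/289, so not independent

No, A and B are not independent


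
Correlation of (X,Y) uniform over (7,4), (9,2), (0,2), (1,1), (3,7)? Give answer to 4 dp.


Cov(X,Y) = 0.8000, Var(X) = 12.0000, Var(Y) = 4.5600
rho = Cov/(sqrt(VarX)*sqrt(VarY)) = 0.1081

0.1081


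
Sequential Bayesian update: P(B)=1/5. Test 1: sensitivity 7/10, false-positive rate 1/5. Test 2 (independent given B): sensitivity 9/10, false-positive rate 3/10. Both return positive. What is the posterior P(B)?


After test 1: P(+) = 7/10*1/5 + 1/5*4/5 = 3/10
P(B|+) = (7/50)/(3/10) = 7/15
After test 2 (use post1 as new prior): P(+) = 9/10*7/15 + 3/10*8/15 = 29/50
P(B|+,+) = (21/50)/(29/50) = 21/29

21/29


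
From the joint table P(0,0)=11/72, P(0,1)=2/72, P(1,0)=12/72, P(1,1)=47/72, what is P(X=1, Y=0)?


Read from table: P(X=1, Y=0) = 12/72 = 1/6

1/6


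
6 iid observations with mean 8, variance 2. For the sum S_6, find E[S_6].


E[S_n] = n*E[X_1] = 6*8 = 48

48


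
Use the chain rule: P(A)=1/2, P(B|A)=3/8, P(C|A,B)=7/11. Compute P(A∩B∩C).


P(A∩B∩C) = P(A) * P(B|A) * P(C|A∩B)
= 1/2 * 3/8 * 7/11
= 3/16 * 7/11 = 21/176

21/176


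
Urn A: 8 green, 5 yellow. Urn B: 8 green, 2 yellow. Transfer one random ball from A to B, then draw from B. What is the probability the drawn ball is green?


P(transfer green) = 8/13; P(transfer yellow) = 5/13
If green transferred: Urn II has 9 green of 11, so P(green|green moved) = 9/11
If yellow transferred: Urn II has 8 green of 11, so P(green|yellow moved) = 8/11
By total probability: P(green) = 8/13*9/11 + 5/13*8/11 = 112/143

112/143


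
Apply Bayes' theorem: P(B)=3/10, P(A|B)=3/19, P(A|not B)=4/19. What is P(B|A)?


P(A) = P(A|B)P(B) + P(A|B')P(B') = 3/19*3/10 + 4/19*7/10 = 37/190
P(B|A) = P(A|B)P(B)/P(A) = (9/190)/(37/190) = 9/37

9/37


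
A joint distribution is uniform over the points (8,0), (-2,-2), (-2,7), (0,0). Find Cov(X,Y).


E[X]=1, E[Y]=5/4, E[XY]=-5/2
Cov(X,Y) = E[XY] - E[X]E[Y] = -5/2 - 1*5/4 = -15/4

-15/4


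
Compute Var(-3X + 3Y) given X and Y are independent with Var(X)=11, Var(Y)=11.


Independence => Cov(X,Y)=0
Var(-3X + 3Y) = (-3)^2*Var(X) + 3^2*Var(Y)
= 9*11 + 9*11 = 198

198


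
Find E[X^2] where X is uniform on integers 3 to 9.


E[X^2] = (1/7) * sum(x^2 for x=3..9)
= 280/7 = 40

40


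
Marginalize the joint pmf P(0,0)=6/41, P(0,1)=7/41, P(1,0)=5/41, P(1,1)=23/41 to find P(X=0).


P(X=0) = P(0,0)+P(0,1) = 6/41 + 7/41 = 13/41

13/41


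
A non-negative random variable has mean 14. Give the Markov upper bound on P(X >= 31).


Markov: P(X >= a) <= E[X]/a
P(X >= 31) <= 14/31

14/31


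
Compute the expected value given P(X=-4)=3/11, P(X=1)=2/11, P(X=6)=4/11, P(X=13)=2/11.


E[X] = sum(x * P(x))
= -4*3/11 + 1*2/11 + 6*4/11 + 13*2/11
= 40/11

40/11


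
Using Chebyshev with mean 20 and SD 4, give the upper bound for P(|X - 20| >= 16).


k = 16/4 = 4
Chebyshev: P(|X-mu| >= k*sigma) <= 1/k^2 = 1/4^2 = 1/16

1/16


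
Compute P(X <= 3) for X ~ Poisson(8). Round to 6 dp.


P(X<=3) = e^(-8)*8^0/0! + e^(-8)*8^1/1! + e^(-8)*8^2/2! + e^(-8)*8^3/3!
≈ 0.0003354626 + 0.0026837010 + 0.0107348041 + 0.0286261442
= 0.0423801119
≈ 0.042380

0.042380


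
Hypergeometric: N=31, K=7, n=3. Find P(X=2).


P(X=2) = C(7,2)*C(24,1) / C(31,3)
= 21*24 / 4495
= 504/4495

504/4495


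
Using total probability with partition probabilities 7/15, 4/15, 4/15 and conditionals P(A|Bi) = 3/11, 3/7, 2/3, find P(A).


P(A) = P(A|B1)P(B1) + P(A|B2)P(B2) + P(A|B3)P(B3)
= 3/11*7/15 + 3/7*4/15 + 2/3*4/15
= 7/55 + 4/35 + 8/45 = 1453/3465

1453/3465


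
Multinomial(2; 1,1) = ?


2! = 2
Denominator: 1!=1 * 1!=1
Coefficient = 2 / 1 = 2

2


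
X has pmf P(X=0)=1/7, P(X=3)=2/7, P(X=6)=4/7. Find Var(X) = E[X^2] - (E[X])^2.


E[X] = 30/7, E[X^2] = 162/7
Var(X) = E[X^2] - (E[X])^2 = 162/7 - (30/7)^2 = 234/49

234/49


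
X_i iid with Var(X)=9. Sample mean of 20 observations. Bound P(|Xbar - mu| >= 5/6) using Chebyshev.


Var(Xbar) = Var(X)/n = 9/20
Chebyshev: P(|Xbar-mu| >= 5/6) <= Var(Xbar)/(5/6)^2 = (9/20)/(25/36) = 81/125

81/125


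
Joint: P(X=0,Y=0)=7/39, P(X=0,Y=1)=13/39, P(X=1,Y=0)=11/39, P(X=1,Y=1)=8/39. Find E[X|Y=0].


P(Y=0) = 18/39
E[X|Y=0] = (0*7 + 1*11)/18 = 11/18

11/18


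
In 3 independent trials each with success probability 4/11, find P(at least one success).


P(at least one) = 1 - P(none)
P(none) = (1 - 4/11)^3 = (7/11)^3 = 343/1331
P(at least one) = 1 - 343/1331 = 988/1331

988/1331


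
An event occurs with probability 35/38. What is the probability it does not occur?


P(A') = 1 - P(A) = 1 - 35/38 = 3/38

3/38


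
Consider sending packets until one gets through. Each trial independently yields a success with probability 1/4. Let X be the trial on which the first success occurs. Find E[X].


For geometric (trials until first success), E[X] = 1/p = 1/(1/4) = 4

4


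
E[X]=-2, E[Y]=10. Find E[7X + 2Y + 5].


E[7X + 2Y + 5] = 7*E[X] + 2*E[Y] + 5
= (7)*(-2) + (2)*(10) + (5)
= -14 + 20 + 5 = 11

11


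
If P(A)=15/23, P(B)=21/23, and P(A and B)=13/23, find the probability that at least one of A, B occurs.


P(A∪B) = P(A) + P(B) - P(A∩B)
= 15/23 + 21/23 - 13/23 = 1

1


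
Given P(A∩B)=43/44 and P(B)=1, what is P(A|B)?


P(A|B) = P(A∩B)/P(B) = (43/44)/(44/44) = 43/44

43/44


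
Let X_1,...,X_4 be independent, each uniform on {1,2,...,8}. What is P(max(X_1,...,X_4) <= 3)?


P(max <= 3) = P(all X_i <= 3) = (P(X_1 <= 3))^4
= (3/8)^4 = 81/4096

81/4096


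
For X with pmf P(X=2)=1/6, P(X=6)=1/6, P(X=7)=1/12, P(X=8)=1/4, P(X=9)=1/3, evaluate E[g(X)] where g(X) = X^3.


E[X^3] = sum(g(x)*P(x))
= 8*1/6 + 216*1/6 + 343*1/12 + 512*1/4 + 729*1/3
= 5243/12

5243/12


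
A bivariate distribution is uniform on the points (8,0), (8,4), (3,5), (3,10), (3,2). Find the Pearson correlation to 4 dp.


Cov(X,Y) = -4.4000, Var(X) = 6.0000, Var(Y) = 11.3600
rho = Cov/(sqrt(VarX)*sqrt(VarY)) = -0.5330

-0.5330


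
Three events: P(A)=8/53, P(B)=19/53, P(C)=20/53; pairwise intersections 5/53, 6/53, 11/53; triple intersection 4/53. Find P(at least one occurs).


P(A∪B∪C) = P(A)+P(B)+P(C) - P(AB)-P(AC)-P(BC) + P(ABC)
= 8/53+19/53+20/53 - 5/53-6/53-11/53 + 4/53
= 29/53

29/53


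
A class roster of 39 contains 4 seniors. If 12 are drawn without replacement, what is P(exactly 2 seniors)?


P(X=2) = C(4,2)*C(35,10) / C(39,12)
= 6*183579396 / 3910797436
= 1101476376/3910797436 = 198/703

198/703


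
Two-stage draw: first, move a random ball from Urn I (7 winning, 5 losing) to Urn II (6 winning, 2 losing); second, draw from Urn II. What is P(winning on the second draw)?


P(transfer winning) = 7/12; P(transfer losing) = 5/12
If winning transferred: Urn II has 7 winning of 9, so P(winning|winning moved) = 7/9
If losing transferred: Urn II has 6 winning of 9, so P(winning|losing moved) = 2/3
By total probability: P(winning) = 7/12*7/9 + 5/12*2/3 = 79/108

79/108


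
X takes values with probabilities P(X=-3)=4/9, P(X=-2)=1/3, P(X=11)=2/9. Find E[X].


E[X] = sum(x * P(x))
= -3*4/9 - 2*1/3 + 11*2/9
= 4/9

4/9


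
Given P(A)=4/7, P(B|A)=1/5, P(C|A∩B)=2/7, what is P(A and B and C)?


P(A∩B∩C) = P(A) * P(B|A) * P(C|A∩B)
= 4/7 * 1/5 * 2/7
= 4/35 * 2/7 = 8/245

8/245


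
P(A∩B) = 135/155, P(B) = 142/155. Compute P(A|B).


P(A|B) = P(A∩B)/P(B) = (135/155)/(142/155) = 135/142

135/142


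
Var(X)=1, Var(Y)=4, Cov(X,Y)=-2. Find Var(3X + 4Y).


Var(3X + 4Y) = 3^2*Var(X) + 4^2*Var(Y) + 2*3*4*Cov(X,Y)
= 9*1 + 16*4 + 24*(-2)
= 9 + 64 - 48 = 25

25


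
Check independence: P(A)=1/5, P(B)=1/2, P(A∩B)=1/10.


P(A)*P(B) = 1/5*1/2 = 1/10
P(A∩B) = 1/10, which equals P(A)P(B), so independent

Yes, A and B are independent


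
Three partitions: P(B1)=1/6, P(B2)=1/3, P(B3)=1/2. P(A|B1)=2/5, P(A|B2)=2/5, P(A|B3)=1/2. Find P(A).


P(A) = P(A|B1)P(B1) + P(A|B2)P(B2) + P(A|B3)P(B3)
= 2/5*1/6 + 2/5*1/3 + 1/2*1/2
= 1/15 + 2/15 + 1/4 = 9/20

9/20


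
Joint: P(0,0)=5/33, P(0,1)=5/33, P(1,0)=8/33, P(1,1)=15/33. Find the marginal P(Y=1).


P(Y=1) = P(0,1)+P(1,1) = 5/33 + 15/33 = 20/33

20/33


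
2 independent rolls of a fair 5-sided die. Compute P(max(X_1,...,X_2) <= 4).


P(max <= 4) = P(all X_i <= 4) = (P(X_1 <= 4))^2
= (4/5)^2 = 16/25

16/25


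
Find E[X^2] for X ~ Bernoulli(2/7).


For Bernoulli: X in {0,1}
E[X^2] = 0^2*(1-2/7) + 1^2*2/7 = 2/7

2/7


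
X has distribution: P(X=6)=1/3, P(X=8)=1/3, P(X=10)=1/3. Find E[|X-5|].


E[|X-5|] = sum(g(x)*P(x))
= 1*1/3 + 3*1/3 + 5*1/3
= 3

3


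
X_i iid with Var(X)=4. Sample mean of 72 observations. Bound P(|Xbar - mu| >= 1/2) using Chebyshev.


Var(Xbar) = Var(X)/n = 4/72
Chebyshev: P(|Xbar-mu| >= 1/2) <= Var(Xbar)/(1/2)^2 = (1/18)/(1/4) = 2/9

2/9


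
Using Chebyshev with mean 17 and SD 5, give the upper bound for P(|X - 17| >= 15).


k = 15/5 = 3
Chebyshev: P(|X-mu| >= k*sigma) <= 1/k^2 = 1/3^2 = 1/9

1/9


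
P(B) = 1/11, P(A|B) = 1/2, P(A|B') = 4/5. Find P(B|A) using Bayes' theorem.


P(A) = P(A|B)P(B) + P(A|B')P(B') = 1/2*1/11 + 4/5*10/11 = 17/22
P(B|A) = P(A|B)P(B)/P(A) = (1/22)/(17/22) = 1/17

1/17


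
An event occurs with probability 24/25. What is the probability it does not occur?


P(A') = 1 - P(A) = 1 - 24/25 = 1/25

1/25


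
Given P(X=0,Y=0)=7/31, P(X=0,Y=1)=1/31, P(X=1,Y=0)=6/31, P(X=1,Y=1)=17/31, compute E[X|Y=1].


P(Y=1) = 18/31
E[X|Y=1] = (0*1 + 1*17)/18 = 17/18

17/18


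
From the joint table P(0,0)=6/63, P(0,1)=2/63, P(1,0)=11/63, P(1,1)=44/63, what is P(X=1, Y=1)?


Read from table: P(X=1, Y=1) = 44/63

44/63


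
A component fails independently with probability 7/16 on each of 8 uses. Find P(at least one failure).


P(at least one) = 1 - P(none)
P(none) = (1 - 7/16)^8 = (9/16)^8 = 43046721/4294967296
P(at least one) = 1 - 43046721/4294967296 = 4251920575/4294967296

4251920575/4294967296


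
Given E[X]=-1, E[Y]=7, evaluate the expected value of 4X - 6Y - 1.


E[4X - 6Y - 1] = 4*E[X] - 6*E[Y] - 1
= (4)*(-1) + (-6)*(7) + (-1)
= -4 - 42 - 1 = -47

-47


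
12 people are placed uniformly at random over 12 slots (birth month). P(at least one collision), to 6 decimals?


P(all different) = prod((12-i)/12 for i=0..11) = 0.000054
P(at least one match) = 1 - 0.000054 = 0.999946

0.999946


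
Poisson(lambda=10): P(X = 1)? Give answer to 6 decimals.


P(X=1) = e^(-10) * 10^1 / 1!
≈ 0.00004539992976 * 10 / 1
≈ 0.000454

0.000454


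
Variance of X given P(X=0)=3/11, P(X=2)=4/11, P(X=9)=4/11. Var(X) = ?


E[X] = 4, E[X^2] = 340/11
Var(X) = E[X^2] - (E[X])^2 = 340/11 - (4)^2 = 164/11

164/11


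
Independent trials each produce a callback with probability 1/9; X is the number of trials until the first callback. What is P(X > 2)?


P(X > 2) = P(first 2 trials all fail) = (1-p)^2 = (8/9)^2 = 64/81

64/81


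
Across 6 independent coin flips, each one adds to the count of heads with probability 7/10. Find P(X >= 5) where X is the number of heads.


P(X>=5) = P(X=5) + P(X=6)
= 151263/500000 + 117649/1000000
= 16807/40000

16807/40000


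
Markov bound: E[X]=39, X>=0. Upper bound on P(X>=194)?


Markov: P(X >= a) <= E[X]/a
P(X >= 194) <= 39/194

39/194
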